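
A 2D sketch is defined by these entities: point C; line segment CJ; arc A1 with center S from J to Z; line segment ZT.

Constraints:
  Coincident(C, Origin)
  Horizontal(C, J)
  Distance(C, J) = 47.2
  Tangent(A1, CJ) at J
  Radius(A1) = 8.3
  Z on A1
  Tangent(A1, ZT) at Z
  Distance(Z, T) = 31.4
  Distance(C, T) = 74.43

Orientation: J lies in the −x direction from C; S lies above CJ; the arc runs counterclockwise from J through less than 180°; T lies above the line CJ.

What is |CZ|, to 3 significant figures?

44.3

Checks: ∠(SJ, JC) = 90.00° ✓; |SZ| = 8.300 ✓; ∠(SZ, ZT) = 90.00° ✓; |ZT| = 31.40 ✓; |CT| = 74.43 ✓.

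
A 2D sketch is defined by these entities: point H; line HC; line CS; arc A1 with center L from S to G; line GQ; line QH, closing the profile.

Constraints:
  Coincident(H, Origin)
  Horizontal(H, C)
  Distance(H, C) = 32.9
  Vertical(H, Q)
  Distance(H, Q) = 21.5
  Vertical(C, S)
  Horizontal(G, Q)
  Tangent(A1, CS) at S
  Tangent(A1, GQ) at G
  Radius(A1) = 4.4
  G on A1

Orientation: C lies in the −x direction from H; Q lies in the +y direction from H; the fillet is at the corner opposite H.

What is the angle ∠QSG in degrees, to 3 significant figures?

37.4°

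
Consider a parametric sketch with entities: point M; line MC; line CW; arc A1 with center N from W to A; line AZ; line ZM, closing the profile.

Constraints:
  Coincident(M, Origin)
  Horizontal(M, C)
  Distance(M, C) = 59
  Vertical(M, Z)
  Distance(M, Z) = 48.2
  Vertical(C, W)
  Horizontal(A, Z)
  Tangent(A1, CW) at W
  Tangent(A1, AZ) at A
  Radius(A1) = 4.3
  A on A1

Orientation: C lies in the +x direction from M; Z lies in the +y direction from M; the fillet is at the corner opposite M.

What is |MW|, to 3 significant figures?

73.5

M is at the origin; MC is horizontal with |MC| = 59.0 and C on the +x side, so C = (59.0, 0.00). M and Z share the same x with |MZ| = 48.2 and Z on the +y side, so Z = (0.00, 48.2). The virtual corner opposite M is at (59.0, 48.2). Since A1 is tangent to CW there, NW ⟂ CW and the tangent condition forces NA to be normal to AZ, with radius 4.3, so the center N sits 4.3 in from both sides at N = (54.7, 43.9). That places the tangent points at W = (59.0, 43.9) on CW and A = (54.7, 48.2) on AZ. Then |MW| = |W − M| = 73.5.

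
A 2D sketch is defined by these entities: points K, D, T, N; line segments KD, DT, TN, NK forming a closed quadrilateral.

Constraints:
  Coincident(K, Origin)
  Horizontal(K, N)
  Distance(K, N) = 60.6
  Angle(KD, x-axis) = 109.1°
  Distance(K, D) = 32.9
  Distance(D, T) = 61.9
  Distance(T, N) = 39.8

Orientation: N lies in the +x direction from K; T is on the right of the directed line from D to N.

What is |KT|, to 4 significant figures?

31.89

K is at the origin; KN is horizontal with |KN| = 60.6 and N in +x, so N = (60.6, 0). KD runs at 109.1° with |KD| = 32.9, so D = (-10.77, 31.09). T is determined by |DT| = 61.9 and |TN| = 39.8 together: it lies at the intersection of circle(D, 61.9) and circle(N, 39.8). With |DN| = 77.84, the foot of the radical line on DN is 53.36 from D and the perpendicular offset is √(61.9² − 53.36²) = 31.38. Taking the right-of-DN solution: T = (25.62, -18.99).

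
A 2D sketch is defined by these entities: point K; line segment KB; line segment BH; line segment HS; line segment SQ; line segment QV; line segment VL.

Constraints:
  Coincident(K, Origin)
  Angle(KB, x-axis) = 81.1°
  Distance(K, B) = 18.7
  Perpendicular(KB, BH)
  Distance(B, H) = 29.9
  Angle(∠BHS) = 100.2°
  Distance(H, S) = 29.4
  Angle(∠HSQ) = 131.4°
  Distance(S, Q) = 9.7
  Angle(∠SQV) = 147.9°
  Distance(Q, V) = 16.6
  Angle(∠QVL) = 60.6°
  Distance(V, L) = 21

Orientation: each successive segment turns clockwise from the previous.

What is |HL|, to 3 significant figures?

25.0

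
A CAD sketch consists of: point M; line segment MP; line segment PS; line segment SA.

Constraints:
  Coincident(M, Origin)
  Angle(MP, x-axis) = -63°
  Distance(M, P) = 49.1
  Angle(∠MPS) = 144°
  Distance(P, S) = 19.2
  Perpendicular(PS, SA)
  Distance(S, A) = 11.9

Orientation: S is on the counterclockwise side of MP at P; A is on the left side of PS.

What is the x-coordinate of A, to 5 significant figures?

44.801

∠MPS = 144.0°, so PS runs at -63.0° + (180° − 144.0°) = -27.000° from the x-axis; with |PS| = 19.2, S = P + 19.2·(cos -27.000°, sin -27.000°) = (39.398, -52.465). The perpendicularity gives SA at right angles to PS; with |SA| = 11.9 on the left of PS, A = S + 11.9·(0.45399, 0.89101) = (44.801, -41.862). So A.x = 44.801.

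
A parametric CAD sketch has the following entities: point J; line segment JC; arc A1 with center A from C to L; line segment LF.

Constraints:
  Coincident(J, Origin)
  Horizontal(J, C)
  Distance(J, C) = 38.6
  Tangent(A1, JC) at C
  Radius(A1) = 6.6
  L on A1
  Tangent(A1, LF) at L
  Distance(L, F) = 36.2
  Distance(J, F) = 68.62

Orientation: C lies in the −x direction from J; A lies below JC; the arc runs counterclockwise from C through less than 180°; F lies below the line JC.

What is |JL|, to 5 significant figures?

45.053

Checks: |AL| = 6.600 ✓; ∠(AL, LF) = 90.00° ✓; |LF| = 36.20 ✓; |JF| = 68.62 ✓.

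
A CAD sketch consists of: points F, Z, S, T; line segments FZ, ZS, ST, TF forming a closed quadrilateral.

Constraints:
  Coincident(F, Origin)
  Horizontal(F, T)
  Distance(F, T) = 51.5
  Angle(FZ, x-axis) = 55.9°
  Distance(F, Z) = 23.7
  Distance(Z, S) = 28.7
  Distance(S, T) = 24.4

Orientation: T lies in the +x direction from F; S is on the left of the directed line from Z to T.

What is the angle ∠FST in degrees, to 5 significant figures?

85.124°

F is at the origin; FT is horizontal with |FT| = 51.5 and T in +x, so T = (51.5, 0). FZ runs at 55.9° with |FZ| = 23.7, so Z = (13.287, 19.625). S is determined by |ZS| = 28.7 and |ST| = 24.4 together: it lies at the intersection of circle(Z, 28.7) and circle(T, 24.4). With |ZT| = 42.958, the foot of the radical line on ZT is 24.136 from Z and the perpendicular offset is √(28.7² − 24.136²) = 15.528. Taking the left-of-ZT solution: S = (41.852, 22.411).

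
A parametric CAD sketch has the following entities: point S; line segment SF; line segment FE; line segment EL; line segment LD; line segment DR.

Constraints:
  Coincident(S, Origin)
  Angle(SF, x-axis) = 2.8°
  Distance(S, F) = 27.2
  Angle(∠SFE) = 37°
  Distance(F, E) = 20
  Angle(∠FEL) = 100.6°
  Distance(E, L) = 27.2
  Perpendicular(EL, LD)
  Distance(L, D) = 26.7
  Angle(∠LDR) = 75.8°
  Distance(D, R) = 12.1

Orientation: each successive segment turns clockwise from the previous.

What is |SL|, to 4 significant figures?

10.87

∠SFE = 37.0° gives FE at -140.2° from the x-axis; with |FE| = 20.0, E = (11.80, -11.47). ∠FEL = 100.6° gives EL at 140.4° from the x-axis; with |EL| = 27.2, L = (-9.156, 5.864). Then |SL| = |L − S| = 10.87.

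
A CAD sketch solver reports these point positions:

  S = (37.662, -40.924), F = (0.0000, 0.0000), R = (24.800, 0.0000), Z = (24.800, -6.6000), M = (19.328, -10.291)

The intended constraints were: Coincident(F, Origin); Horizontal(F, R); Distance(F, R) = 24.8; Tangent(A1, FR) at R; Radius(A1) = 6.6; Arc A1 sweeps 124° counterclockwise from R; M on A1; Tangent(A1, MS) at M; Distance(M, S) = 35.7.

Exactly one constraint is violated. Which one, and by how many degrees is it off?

Tangent(A1, MS) at M — off by 3.10°.

F = (0.00, 0.00) ✓; F.y = 0.00, R.y = 0.00 ✓; |FR| = 24.80 ✓; ∠(ZR, RF) = 90.00° ✓; |ZR| = 6.600 ✓; bearing(Z→M) − bearing(Z→R) = 124.0° ✓; |ZM| = 6.600 ✓; ∠(ZM, MS) = 93.10° ✗; |MS| = 35.70 ✓.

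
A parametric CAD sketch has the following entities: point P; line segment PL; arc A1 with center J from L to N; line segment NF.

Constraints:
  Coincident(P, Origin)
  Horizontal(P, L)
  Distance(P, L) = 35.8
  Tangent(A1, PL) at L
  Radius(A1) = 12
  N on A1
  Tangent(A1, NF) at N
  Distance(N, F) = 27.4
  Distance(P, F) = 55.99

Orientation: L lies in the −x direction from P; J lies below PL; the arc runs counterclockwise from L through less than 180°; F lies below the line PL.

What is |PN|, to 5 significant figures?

49.749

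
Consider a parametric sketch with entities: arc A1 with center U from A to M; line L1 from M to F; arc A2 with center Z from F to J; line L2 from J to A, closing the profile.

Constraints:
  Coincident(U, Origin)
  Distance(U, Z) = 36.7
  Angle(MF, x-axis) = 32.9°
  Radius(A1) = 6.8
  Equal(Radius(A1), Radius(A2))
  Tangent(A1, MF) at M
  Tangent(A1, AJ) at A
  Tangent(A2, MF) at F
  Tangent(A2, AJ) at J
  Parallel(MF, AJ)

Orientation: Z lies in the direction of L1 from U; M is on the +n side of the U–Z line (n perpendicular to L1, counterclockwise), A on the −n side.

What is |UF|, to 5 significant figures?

37.325

Tangency of A1 to both parallel lines with radius 6.8 puts M and A at U ± 6.8·n: M = (-3.6936, 5.7094), A = (3.6936, -5.7094). Equal radii place F and J the same way about Z: F = Z + 6.8·n = (27.120, 25.644), J = Z − 6.8·n = (34.508, 14.225). Then |UF| = |F − U| = 37.325.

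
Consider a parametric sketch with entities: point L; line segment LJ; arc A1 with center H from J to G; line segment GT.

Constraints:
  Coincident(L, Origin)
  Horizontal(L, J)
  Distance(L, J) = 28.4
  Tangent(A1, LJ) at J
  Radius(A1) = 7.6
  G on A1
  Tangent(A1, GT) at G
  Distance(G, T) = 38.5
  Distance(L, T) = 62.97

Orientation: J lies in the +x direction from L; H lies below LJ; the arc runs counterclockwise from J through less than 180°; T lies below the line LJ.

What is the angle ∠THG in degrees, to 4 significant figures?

78.83°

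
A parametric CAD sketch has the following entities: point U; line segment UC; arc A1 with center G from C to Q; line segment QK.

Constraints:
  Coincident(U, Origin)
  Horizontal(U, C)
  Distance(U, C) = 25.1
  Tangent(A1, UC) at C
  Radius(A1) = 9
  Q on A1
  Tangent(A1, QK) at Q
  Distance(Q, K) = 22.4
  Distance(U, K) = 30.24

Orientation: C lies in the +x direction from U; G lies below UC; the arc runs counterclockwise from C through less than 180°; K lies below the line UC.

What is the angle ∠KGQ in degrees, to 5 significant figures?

68.110°

Checks: |GQ| = 9.000 ✓; ∠(GQ, QK) = 90.00° ✓; |QK| = 22.40 ✓; |UK| = 30.24 ✓.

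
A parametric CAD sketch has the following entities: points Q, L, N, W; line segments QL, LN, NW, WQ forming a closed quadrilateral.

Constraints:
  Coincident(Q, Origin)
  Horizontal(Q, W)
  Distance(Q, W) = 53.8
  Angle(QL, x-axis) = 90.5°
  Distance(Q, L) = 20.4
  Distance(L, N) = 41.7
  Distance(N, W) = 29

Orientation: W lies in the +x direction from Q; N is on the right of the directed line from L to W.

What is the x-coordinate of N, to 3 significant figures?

27.0

Checks: |LN| = 41.70 ✓; |NW| = 29.00 ✓.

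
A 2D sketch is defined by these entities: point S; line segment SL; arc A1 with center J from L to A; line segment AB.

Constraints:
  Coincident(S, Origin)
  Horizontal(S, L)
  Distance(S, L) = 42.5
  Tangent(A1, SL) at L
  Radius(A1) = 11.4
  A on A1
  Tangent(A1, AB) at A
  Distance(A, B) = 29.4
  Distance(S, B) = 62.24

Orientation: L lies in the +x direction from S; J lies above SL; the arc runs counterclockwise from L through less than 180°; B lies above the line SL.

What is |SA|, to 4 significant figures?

55.40

Checks: ∠(JL, LS) = 90.00° ✓; |JL| = 11.40 ✓; |JA| = 11.40 ✓; ∠(JA, AB) = 90.00° ✓; |AB| = 29.40 ✓; |SB| = 62.24 ✓.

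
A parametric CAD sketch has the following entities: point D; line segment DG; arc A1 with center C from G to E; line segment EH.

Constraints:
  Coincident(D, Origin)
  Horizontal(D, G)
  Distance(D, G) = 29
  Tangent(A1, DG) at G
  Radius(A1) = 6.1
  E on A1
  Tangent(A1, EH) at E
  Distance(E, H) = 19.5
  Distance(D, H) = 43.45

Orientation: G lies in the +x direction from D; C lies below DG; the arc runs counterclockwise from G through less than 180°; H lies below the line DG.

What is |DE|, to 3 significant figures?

25.8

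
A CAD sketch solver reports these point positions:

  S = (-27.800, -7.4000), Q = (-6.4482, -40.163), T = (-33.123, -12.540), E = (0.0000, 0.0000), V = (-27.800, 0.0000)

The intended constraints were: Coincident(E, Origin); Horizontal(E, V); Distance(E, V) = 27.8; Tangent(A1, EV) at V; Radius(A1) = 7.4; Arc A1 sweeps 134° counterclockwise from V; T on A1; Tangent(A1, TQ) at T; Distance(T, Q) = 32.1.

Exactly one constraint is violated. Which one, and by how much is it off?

Distance(T, Q) = 32.1 — off by 6.30.

E = (0.00, 0.00) ✓; E.y = 0.00, V.y = 0.00 ✓; |EV| = 27.80 ✓; ∠(SV, VE) = 90.00° ✓; |SV| = 7.400 ✓; bearing(S→T) − bearing(S→V) = 134.0° ✓; |ST| = 7.400 ✓; ∠(ST, TQ) = 90.00° ✓; |TQ| = 38.40 ✗.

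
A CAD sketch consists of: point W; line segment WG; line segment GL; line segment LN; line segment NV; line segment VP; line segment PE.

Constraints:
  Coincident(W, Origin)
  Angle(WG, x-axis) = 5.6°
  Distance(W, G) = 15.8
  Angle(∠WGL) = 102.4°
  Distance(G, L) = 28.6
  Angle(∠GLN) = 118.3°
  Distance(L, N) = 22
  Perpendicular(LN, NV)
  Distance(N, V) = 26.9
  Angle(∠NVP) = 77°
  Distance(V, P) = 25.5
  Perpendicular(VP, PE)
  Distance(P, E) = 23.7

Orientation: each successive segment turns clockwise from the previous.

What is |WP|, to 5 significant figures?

14.377

LN is perpendicular to NV, so NV runs at 136.30°; with |NV| = 26.9, V = (-10.085, -22.979). ∠NVP = 77.0° gives VP at 33.300° from the x-axis; with |VP| = 25.5, P = (11.228, -8.9789). Then |WP| = |P − W| = 14.377.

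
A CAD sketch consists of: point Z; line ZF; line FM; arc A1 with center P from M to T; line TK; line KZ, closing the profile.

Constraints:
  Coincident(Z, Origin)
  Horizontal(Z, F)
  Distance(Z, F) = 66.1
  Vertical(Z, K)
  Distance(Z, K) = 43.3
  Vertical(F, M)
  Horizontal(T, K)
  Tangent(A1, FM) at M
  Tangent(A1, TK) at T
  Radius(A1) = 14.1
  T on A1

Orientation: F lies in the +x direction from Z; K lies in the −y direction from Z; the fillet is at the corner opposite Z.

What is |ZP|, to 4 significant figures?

59.64

ZK is vertical with |ZK| = 43.3 and K on the −y side, so K = (0.000, -43.30). The virtual corner opposite Z is at (66.10, -43.30). A1 meets FM tangentially, so PM is at right angles to FM and since A1 is tangent to TK there, PT ⟂ TK, with radius 14.1, so the center P sits 14.1 in from both sides at P = (52.00, -29.20). Then |ZP| = |P − Z| = 59.64.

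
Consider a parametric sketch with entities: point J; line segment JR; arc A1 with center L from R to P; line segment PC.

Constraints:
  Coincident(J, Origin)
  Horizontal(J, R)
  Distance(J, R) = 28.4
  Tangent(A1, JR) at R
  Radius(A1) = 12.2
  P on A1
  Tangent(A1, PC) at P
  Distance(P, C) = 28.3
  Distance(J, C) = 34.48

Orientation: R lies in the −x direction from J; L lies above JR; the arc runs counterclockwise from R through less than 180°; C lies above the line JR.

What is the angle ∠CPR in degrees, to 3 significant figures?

146°

Checks: J = (0.00, 0.00) ✓; |LP| = 12.20 ✓; ∠(LP, PC) = 90.00° ✓; |PC| = 28.30 ✓; |JC| = 34.48 ✓.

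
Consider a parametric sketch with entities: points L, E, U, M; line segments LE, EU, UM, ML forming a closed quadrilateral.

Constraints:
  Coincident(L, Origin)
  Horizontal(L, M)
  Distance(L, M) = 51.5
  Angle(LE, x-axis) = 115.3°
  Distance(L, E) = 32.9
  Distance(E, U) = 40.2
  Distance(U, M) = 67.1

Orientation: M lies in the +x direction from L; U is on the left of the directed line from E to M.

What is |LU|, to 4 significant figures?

58.89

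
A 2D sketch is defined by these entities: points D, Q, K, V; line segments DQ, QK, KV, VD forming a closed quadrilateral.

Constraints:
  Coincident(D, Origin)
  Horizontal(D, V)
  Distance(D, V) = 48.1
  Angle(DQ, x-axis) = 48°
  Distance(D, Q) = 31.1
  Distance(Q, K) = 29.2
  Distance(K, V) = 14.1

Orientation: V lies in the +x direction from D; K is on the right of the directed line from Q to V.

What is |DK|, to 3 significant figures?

34.4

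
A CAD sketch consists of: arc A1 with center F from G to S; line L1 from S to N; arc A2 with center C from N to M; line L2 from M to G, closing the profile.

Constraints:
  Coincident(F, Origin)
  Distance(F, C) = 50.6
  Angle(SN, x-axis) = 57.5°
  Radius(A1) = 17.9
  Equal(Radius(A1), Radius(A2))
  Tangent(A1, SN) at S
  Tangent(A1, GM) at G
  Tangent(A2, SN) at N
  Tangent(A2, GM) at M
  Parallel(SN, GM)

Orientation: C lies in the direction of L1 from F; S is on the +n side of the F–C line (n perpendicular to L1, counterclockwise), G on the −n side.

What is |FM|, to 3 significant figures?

53.7

The slot axis is L1's direction at 57.5°, so u = (cos 57.5°, sin 57.5°) = (0.537, 0.843) and n = (−sin 57.5°, cos 57.5°) = (-0.843, 0.537). F is at the origin and C lies 50.6 along u from F, so C = 50.6·u = (27.2, 42.7). Tangency of A1 to both parallel lines with radius 17.9 puts S and G at F ± 17.9·n: S = (-15.1, 9.62), G = (15.1, -9.62). Equal radii place N and M the same way about C: N = C + 17.9·n = (12.1, 52.3), M = C − 17.9·n = (42.3, 33.1). Then |FM| = |M − F| = 53.7.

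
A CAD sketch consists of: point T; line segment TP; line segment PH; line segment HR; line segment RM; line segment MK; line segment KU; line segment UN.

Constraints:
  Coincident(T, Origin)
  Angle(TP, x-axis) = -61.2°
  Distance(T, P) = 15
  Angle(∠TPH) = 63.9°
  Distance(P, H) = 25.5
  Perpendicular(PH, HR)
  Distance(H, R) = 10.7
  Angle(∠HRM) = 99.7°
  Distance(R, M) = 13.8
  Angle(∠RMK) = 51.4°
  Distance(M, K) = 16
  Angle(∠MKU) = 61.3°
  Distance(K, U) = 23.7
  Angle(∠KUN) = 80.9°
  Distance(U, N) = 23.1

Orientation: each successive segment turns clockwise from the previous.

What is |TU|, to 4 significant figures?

26.32

T is at the origin; TP runs at -61.2° with length 15.0, so P = (7.226, -13.14). ∠TPH = 63.9° gives PH at -177.3° from the x-axis; with |PH| = 25.5, H = (-18.25, -14.35). PH is perpendicular to HR, so HR runs at 92.70°; with |HR| = 10.7, R = (-18.75, -3.658). ∠HRM = 99.7° gives RM at 12.40° from the x-axis; with |RM| = 13.8, M = (-5.271, -0.6943). ∠RMK = 51.4° gives MK at -116.2° from the x-axis; with |MK| = 16.0, K = (-12.34, -15.05). ∠MKU = 61.3° gives KU at 125.1° from the x-axis; with |KU| = 23.7, U = (-25.96, 4.340). Then |TU| = |U − T| = 26.32.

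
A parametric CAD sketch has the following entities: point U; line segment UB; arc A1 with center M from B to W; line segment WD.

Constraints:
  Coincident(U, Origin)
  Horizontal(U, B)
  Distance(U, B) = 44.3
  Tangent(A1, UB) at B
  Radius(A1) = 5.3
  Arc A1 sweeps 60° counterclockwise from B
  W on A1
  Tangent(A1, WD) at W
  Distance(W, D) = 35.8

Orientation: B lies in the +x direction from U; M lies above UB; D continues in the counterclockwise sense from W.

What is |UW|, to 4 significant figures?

48.96

U is at the origin; U and B share the same y with |UB| = 44.3 and B on the +x side, so B = (44.30, 0.000). A1 meets UB tangentially, so MB is at right angles to UB, so M = B + (0, 5.3) = (44.30, 5.300). On A1, B sits at bearing -90° from M; a 60° counterclockwise sweep puts W at bearing -30°, so W = M + 5.3·(cos -30°, sin -30°) = (48.89, 2.650). Then |UW| = |W − U| = 48.96.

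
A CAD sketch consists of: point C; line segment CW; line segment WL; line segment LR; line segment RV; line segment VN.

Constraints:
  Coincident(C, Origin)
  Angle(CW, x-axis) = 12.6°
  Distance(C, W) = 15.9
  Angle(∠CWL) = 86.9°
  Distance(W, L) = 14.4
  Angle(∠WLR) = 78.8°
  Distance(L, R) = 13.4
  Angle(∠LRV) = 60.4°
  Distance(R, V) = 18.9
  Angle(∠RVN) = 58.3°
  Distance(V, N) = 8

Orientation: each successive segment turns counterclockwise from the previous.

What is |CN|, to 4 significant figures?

18.00

∠LRV = 60.4° gives RV at -33.50° from the x-axis; with |RV| = 18.9, V = (15.43, 0.8370). ∠RVN = 58.3° gives VN at 88.20° from the x-axis; with |VN| = 8.0, N = (15.68, 8.833). Then |CN| = |N − C| = 18.00.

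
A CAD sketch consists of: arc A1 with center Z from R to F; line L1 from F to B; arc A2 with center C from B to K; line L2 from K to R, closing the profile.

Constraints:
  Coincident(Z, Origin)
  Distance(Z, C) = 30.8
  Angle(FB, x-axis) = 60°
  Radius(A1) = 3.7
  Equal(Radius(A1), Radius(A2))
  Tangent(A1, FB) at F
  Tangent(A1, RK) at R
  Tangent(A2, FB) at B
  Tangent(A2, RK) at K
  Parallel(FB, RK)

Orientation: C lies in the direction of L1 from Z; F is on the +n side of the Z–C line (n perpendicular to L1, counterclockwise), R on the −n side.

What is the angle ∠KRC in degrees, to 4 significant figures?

6.850°

Tangency of A1 to both parallel lines with radius 3.7 puts F and R at Z ± 3.7·n: F = (-3.204, 1.850), R = (3.204, -1.850). Equal radii place B and K the same way about C: B = C + 3.7·n = (12.20, 28.52), K = C − 3.7·n = (18.60, 24.82). Then cos ∠KRC = RK·RC / (|RK||RC|), giving 6.850°.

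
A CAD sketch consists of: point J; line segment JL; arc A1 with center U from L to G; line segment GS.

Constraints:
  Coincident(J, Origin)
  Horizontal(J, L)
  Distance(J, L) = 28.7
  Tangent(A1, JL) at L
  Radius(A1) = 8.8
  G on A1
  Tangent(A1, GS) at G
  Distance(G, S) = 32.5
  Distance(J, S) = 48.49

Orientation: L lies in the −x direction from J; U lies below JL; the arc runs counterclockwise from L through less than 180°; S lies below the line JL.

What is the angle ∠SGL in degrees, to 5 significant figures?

123.40°

Checks: |UG| = 8.800 ✓; ∠(UG, GS) = 90.00° ✓; |GS| = 32.50 ✓; |JS| = 48.49 ✓.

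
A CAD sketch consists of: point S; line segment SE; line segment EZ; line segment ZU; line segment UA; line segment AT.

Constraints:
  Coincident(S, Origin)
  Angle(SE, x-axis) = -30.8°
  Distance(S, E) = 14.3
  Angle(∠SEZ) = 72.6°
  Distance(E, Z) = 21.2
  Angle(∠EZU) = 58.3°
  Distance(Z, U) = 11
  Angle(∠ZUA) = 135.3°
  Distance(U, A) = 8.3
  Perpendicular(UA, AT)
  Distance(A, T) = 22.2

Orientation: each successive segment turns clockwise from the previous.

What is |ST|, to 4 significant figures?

24.01

S is at the origin; SE runs at -30.8° with length 14.3, so E = (12.28, -7.322). ∠SEZ = 72.6° gives EZ at -138.2° from the x-axis; with |EZ| = 21.2, Z = (-3.521, -21.45). ∠EZU = 58.3° gives ZU at 100.1° from the x-axis; with |ZU| = 11.0, U = (-5.450, -10.62). ∠ZUA = 135.3° gives UA at 55.40° from the x-axis; with |UA| = 8.3, A = (-0.7369, -3.791). UA ⟂ AT, so AT runs at -34.60°; with |AT| = 22.2, T = (17.54, -16.40). Then |ST| = |T − S| = 24.01.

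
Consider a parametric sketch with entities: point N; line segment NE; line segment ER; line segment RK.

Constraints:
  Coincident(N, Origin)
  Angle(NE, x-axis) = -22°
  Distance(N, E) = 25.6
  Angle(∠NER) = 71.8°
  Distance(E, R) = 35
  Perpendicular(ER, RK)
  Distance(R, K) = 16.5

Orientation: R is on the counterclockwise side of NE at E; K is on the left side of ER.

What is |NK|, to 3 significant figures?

28.1

N is at the origin; NE runs at -22.0° with length 25.6, so E = 25.6·(cos -22.0°, sin -22.0°) = (23.7, -9.59). ∠NER = 71.8°, so ER runs at -22.0° + (180° − 71.8°) = 86.2° from the x-axis; with |ER| = 35.0, R = E + 35.0·(cos 86.2°, sin 86.2°) = (26.1, 25.3). The perpendicularity gives RK at right angles to ER; with |RK| = 16.5 on the left of ER, K = R + 16.5·(-0.998, 0.0663) = (9.59, 26.4). Then |NK| = |K − N| = 28.1.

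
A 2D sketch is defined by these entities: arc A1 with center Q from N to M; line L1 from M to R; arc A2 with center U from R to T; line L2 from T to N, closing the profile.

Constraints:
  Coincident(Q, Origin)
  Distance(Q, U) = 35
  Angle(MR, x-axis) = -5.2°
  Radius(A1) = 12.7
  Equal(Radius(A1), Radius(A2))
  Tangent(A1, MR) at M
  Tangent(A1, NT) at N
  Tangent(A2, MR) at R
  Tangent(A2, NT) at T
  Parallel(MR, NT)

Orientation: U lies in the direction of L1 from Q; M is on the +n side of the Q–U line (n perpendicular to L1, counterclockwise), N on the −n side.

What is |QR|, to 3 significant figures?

37.2

The slot axis is L1's direction at -5.2°, so u = (cos -5.2°, sin -5.2°) = (0.996, -0.0906) and n = (−sin -5.2°, cos -5.2°) = (0.0906, 0.996). Q is at the origin and U lies 35.0 along u from Q, so U = 35.0·u = (34.9, -3.17). Tangency of A1 to both parallel lines with radius 12.7 puts M and N at Q ± 12.7·n: M = (1.15, 12.6), N = (-1.15, -12.6). Equal radii place R and T the same way about U: R = U + 12.7·n = (36.0, 9.48), T = U − 12.7·n = (33.7, -15.8). Then |QR| = |R − Q| = 37.2.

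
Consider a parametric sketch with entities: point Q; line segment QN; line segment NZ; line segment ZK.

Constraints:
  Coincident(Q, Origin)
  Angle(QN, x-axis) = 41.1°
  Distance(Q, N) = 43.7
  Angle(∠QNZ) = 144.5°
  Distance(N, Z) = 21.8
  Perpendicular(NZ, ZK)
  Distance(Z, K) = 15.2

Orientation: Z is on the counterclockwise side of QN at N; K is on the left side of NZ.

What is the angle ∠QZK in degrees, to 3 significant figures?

66.1°

∠QNZ = 144.5°, so NZ runs at 41.1° + (180° − 144.5°) = 76.6° from the x-axis; with |NZ| = 21.8, Z = N + 21.8·(cos 76.6°, sin 76.6°) = (38.0, 49.9). NZ ⟂ ZK; with |ZK| = 15.2 on the left of NZ, K = Z + 15.2·(-0.973, 0.232) = (23.2, 53.5). Then cos ∠QZK = ZQ·ZK / (|ZQ||ZK|), giving 66.1°.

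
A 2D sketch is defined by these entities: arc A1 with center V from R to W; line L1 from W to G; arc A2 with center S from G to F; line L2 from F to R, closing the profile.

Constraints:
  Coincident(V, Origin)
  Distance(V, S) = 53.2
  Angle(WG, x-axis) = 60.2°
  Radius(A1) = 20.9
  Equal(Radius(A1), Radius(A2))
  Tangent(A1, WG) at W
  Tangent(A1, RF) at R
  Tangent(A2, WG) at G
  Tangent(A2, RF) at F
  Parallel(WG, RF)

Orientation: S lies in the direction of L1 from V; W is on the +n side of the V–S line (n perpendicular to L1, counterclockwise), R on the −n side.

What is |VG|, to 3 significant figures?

57.2

Tangency of A1 to both parallel lines with radius 20.9 puts W and R at V ± 20.9·n: W = (-18.1, 10.4), R = (18.1, -10.4). Equal radii place G and F the same way about S: G = S + 20.9·n = (8.30, 56.6), F = S − 20.9·n = (44.6, 35.8). Then |VG| = |G − V| = 57.2.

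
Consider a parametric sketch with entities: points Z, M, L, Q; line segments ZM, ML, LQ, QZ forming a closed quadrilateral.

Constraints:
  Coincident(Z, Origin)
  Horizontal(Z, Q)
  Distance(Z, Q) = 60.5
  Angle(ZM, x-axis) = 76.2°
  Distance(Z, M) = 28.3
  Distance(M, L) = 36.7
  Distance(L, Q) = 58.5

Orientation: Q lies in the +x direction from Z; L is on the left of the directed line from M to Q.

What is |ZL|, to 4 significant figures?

62.21

Z is at the origin; ZQ is horizontal with |ZQ| = 60.5 and Q in +x, so Q = (60.5, 0). ZM runs at 76.2° with |ZM| = 28.3, so M = (6.750, 27.48). L is determined by |ML| = 36.7 and |LQ| = 58.5 together: it lies at the intersection of circle(M, 36.7) and circle(Q, 58.5). With |MQ| = 60.37, the foot of the radical line on MQ is 12.99 from M and the perpendicular offset is √(36.7² − 12.99²) = 34.32. Taking the left-of-MQ solution: L = (33.95, 52.13).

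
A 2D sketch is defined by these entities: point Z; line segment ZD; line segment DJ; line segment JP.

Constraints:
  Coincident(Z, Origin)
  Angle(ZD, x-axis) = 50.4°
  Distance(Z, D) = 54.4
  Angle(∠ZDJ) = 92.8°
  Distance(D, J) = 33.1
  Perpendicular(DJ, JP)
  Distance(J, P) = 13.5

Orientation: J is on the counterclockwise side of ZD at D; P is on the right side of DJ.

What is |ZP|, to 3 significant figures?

76.7

Z is at the origin; ZD runs at 50.4° with length 54.4, so D = 54.4·(cos 50.4°, sin 50.4°) = (34.7, 41.9). ∠ZDJ = 92.8°, so DJ runs at 50.4° + (180° − 92.8°) = 138° from the x-axis; with |DJ| = 33.1, J = D + 33.1·(cos 138°, sin 138°) = (10.2, 64.2). DJ ⟂ JP; with |JP| = 13.5 on the right of DJ, P = J + 13.5·(0.674, 0.738) = (19.3, 74.2). Then |ZP| = |P − Z| = 76.7.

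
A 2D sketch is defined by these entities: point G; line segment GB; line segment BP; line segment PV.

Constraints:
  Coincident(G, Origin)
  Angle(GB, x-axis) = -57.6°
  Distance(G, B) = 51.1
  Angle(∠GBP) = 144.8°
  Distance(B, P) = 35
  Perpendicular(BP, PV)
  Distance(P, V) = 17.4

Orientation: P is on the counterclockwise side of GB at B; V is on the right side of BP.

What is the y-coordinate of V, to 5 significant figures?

-72.570

∠GBP = 144.8°, so BP runs at -57.6° + (180° − 144.8°) = -22.400° from the x-axis; with |BP| = 35.0, P = B + 35.0·(cos -22.400°, sin -22.400°) = (59.740, -56.483). BP ⟂ PV; with |PV| = 17.4 on the right of BP, V = P + 17.4·(-0.38107, -0.92455) = (53.109, -72.570). So V.y = -72.570.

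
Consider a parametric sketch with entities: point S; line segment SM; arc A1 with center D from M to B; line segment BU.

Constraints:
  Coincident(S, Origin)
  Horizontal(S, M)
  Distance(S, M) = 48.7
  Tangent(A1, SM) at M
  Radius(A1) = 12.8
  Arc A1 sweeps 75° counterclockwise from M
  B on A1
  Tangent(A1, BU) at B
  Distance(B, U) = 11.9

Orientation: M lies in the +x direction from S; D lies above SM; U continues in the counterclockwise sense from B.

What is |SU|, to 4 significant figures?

67.49

On A1, M sits at bearing -90° from D; a 75° counterclockwise sweep puts B at bearing -15°, so B = D + 12.8·(cos -15°, sin -15°) = (61.06, 9.487). A1 meets BU tangentially, so DB is at right angles to BU, so BU runs along (−sin -15°, cos -15°); with |BU| = 11.9, U = (64.14, 20.98). Then |SU| = |U − S| = 67.49.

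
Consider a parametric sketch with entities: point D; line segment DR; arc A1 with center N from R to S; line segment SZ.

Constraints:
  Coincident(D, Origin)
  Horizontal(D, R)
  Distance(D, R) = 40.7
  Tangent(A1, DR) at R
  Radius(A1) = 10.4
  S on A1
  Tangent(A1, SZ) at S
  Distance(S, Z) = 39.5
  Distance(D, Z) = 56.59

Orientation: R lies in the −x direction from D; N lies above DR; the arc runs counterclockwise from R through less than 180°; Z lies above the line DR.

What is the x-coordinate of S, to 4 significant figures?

-30.32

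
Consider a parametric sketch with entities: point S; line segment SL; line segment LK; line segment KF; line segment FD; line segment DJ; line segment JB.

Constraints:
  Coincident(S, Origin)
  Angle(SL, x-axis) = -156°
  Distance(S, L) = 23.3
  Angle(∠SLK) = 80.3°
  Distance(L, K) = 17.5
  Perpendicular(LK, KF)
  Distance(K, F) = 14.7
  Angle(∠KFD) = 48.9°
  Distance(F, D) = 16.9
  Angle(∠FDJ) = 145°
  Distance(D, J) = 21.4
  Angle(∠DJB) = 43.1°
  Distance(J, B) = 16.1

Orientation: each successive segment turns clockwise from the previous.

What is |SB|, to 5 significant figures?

32.702

S is at the origin; SL runs at -156.0° with length 23.3, so L = (-21.286, -9.4770). ∠SLK = 80.3° gives LK at 104.30° from the x-axis; with |LK| = 17.5, K = (-25.608, 7.4808). LK is perpendicular to KF, so KF runs at 14.300°; with |KF| = 14.7, F = (-11.364, 11.112). ∠KFD = 48.9° gives FD at -116.80° from the x-axis; with |FD| = 16.9, D = (-18.983, -3.9730). ∠FDJ = 145.0° gives DJ at -151.80° from the x-axis; with |DJ| = 21.4, J = (-37.843, -14.086). ∠DJB = 43.1° gives JB at 71.300° from the x-axis; with |JB| = 16.1, B = (-32.681, 1.1645). Then |SB| = |B − S| = 32.702.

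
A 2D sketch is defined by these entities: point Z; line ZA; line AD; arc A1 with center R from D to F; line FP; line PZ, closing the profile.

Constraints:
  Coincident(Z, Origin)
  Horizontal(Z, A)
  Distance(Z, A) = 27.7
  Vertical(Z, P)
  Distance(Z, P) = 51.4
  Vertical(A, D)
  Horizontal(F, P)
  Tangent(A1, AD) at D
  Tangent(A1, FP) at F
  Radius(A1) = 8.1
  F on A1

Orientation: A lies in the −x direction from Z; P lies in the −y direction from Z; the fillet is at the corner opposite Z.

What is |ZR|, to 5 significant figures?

47.529

Z is at the origin; ZA is horizontal with |ZA| = 27.7 and A on the −x side, so A = (-27.700, 0.0000). ZP is vertical with |ZP| = 51.4 and P on the −y side, so P = (0.0000, -51.400). The virtual corner opposite Z is at (-27.700, -51.400). The tangent condition forces RD to be normal to AD and A1 meets FP tangentially, so RF is at right angles to FP, with radius 8.1, so the center R sits 8.1 in from both sides at R = (-19.600, -43.300). Then |ZR| = |R − Z| = 47.529.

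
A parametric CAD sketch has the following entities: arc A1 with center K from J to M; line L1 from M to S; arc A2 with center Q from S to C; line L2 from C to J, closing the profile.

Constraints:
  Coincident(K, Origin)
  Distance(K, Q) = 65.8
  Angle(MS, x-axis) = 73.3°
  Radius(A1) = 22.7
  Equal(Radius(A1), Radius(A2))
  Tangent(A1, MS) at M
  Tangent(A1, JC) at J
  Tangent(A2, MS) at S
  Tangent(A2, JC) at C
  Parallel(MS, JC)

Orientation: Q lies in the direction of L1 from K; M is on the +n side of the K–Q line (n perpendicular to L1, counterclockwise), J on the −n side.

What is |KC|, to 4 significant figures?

69.61

Tangency of A1 to both parallel lines with radius 22.7 puts M and J at K ± 22.7·n: M = (-21.74, 6.523), J = (21.74, -6.523). Equal radii place S and C the same way about Q: S = Q + 22.7·n = (-2.834, 69.55), C = Q − 22.7·n = (40.65, 56.50). Then |KC| = |C − K| = 69.61.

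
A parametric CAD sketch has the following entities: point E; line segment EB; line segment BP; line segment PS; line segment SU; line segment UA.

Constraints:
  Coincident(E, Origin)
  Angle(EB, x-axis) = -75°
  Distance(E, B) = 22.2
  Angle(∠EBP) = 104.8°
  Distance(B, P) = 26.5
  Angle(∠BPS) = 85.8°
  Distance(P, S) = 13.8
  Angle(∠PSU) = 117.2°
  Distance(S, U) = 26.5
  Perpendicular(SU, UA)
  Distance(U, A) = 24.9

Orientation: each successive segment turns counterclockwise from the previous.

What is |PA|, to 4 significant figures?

35.15

E is at the origin; EB runs at -75.0° with length 22.2, so B = (5.746, -21.44). ∠EBP = 104.8° gives BP at 0.2000° from the x-axis; with |BP| = 26.5, P = (32.25, -21.35). ∠BPS = 85.8° gives PS at 94.40° from the x-axis; with |PS| = 13.8, S = (31.19, -7.592). ∠PSU = 117.2° gives SU at 157.2° from the x-axis; with |SU| = 26.5, U = (6.758, 2.677). SU ⟂ UA, so UA runs at -112.8°; with |UA| = 24.9, A = (-2.892, -20.28). Then |PA| = |A − P| = 35.15.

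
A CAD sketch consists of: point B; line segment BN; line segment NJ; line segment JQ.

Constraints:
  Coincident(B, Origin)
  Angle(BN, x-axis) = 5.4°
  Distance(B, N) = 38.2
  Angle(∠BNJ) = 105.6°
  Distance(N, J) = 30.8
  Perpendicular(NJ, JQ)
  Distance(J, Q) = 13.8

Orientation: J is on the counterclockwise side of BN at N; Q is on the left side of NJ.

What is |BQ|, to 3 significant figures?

47.1

B is at the origin; BN runs at 5.4° with length 38.2, so N = 38.2·(cos 5.4°, sin 5.4°) = (38.0, 3.59). ∠BNJ = 105.6°, so NJ runs at 5.4° + (180° − 105.6°) = 79.8° from the x-axis; with |NJ| = 30.8, J = N + 30.8·(cos 79.8°, sin 79.8°) = (43.5, 33.9). NJ is perpendicular to JQ; with |JQ| = 13.8 on the left of NJ, Q = J + 13.8·(-0.984, 0.177) = (29.9, 36.4). Then |BQ| = |Q − B| = 47.1.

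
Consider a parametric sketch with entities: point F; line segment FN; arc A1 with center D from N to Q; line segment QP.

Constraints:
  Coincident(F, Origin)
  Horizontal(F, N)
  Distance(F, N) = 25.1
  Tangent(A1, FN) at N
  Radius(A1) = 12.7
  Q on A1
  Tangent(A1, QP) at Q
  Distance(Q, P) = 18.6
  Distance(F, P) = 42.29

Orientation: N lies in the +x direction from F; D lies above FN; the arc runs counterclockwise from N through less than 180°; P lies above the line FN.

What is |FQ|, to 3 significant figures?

40.7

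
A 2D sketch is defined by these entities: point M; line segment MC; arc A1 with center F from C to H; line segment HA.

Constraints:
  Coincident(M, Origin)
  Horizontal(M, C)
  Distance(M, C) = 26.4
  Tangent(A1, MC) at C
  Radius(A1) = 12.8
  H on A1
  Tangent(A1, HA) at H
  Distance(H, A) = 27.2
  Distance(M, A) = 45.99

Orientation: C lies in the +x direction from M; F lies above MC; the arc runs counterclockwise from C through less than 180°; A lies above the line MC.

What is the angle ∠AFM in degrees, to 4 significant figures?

101.5°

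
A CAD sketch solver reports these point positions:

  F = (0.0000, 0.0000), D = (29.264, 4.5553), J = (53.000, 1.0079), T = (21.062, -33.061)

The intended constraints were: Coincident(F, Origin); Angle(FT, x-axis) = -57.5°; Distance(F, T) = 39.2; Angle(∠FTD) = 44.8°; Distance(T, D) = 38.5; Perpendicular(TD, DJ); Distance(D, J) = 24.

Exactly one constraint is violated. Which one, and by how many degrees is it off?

Perpendicular(TD, DJ) — off by 3.80°.

F = (0.00, 0.00) ✓; FT at -57.50° ✓; |FT| = 39.20 ✓; ∠FTD = 44.80° ✓; |TD| = 38.50 ✓; ∠(TD, DJ) = 86.20° ✗; |DJ| = 24.00 ✓.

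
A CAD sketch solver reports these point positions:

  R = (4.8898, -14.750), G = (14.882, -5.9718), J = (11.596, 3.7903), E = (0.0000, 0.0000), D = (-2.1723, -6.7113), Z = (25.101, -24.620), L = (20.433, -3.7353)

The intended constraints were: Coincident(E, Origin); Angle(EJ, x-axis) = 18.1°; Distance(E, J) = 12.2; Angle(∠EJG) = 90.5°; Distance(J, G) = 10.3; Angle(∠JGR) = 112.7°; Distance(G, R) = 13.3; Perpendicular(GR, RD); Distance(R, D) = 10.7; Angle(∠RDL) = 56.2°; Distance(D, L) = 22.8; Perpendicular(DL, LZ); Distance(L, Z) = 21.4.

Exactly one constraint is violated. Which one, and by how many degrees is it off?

Perpendicular(DL, LZ) — off by 5.10°.

E = (0.00, 0.00) ✓; EJ at 18.10° ✓; |EJ| = 12.20 ✓; ∠EJG = 90.50° ✓; |JG| = 10.30 ✓; ∠JGR = 112.7° ✓; |GR| = 13.30 ✓; ∠(GR, RD) = 90.00° ✓; |RD| = 10.70 ✓; ∠RDL = 56.20° ✓; |DL| = 22.80 ✓; ∠(DL, LZ) = 84.90° ✗; |LZ| = 21.40 ✓.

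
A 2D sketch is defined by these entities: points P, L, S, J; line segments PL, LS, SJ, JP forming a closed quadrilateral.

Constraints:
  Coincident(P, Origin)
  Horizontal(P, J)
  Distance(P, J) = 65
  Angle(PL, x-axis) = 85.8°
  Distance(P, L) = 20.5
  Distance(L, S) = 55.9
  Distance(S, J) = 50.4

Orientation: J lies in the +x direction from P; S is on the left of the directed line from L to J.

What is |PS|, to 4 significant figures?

69.45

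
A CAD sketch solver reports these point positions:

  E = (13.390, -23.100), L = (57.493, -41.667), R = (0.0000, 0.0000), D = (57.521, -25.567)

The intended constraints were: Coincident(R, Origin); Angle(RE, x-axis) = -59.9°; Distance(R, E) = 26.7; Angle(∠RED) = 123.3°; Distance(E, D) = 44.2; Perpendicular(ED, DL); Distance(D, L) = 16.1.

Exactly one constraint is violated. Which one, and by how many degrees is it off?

Perpendicular(ED, DL) — off by 3.10°.

R = (0.00, 0.00) ✓; RE at -59.90° ✓; |RE| = 26.70 ✓; ∠RED = 123.3° ✓; |ED| = 44.20 ✓; ∠(ED, DL) = 86.90° ✗; |DL| = 16.10 ✓.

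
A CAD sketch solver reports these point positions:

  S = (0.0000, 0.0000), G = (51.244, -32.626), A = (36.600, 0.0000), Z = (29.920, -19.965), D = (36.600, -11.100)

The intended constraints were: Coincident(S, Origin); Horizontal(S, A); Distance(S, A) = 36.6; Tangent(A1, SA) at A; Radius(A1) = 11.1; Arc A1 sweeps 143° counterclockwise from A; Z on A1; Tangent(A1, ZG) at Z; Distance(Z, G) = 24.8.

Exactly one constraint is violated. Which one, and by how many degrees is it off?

Tangent(A1, ZG) at Z — off by 6.30°.

S = (0.00, 0.00) ✓; S.y = 0.00, A.y = 0.00 ✓; |SA| = 36.60 ✓; ∠(DA, AS) = 90.00° ✓; |DA| = 11.10 ✓; bearing(D→Z) − bearing(D→A) = 143.0° ✓; |DZ| = 11.10 ✓; ∠(DZ, ZG) = 83.70° ✗; |ZG| = 24.80 ✓.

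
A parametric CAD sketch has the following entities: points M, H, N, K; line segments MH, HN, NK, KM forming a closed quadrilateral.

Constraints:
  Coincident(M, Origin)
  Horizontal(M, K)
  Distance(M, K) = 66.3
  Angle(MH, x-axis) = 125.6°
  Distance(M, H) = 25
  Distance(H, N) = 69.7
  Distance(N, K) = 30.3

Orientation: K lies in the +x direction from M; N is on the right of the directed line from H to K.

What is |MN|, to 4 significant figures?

46.96

Checks: |HN| = 69.70 ✓; |NK| = 30.30 ✓.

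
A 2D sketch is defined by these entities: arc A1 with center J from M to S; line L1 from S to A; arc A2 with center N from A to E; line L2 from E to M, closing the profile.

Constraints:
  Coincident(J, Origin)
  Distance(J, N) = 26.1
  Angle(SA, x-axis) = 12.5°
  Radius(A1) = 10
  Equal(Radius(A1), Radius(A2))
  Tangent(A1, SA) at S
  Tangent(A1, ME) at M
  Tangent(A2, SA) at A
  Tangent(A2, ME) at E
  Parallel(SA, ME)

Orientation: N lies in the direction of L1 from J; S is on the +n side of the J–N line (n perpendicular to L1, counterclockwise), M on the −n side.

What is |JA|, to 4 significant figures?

27.95

The slot axis is L1's direction at 12.5°, so u = (cos 12.5°, sin 12.5°) = (0.9763, 0.2164) and n = (−sin 12.5°, cos 12.5°) = (-0.2164, 0.9763). J is at the origin and N lies 26.1 along u from J, so N = 26.1·u = (25.48, 5.649). Tangency of A1 to both parallel lines with radius 10.0 puts S and M at J ± 10.0·n: S = (-2.164, 9.763), M = (2.164, -9.763). Equal radii place A and E the same way about N: A = N + 10.0·n = (23.32, 15.41), E = N − 10.0·n = (27.65, -4.114). Then |JA| = |A − J| = 27.95.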